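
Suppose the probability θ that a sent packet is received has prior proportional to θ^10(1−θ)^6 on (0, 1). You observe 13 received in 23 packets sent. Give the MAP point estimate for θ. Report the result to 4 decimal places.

The prior density ∝ θ^10(1−θ)^6 is the kernel of Beta(11, 7).
Data: 13 successes in 23 trials. The binomial likelihood contributes θ^13(1−θ)^10, so the posterior is Beta(11+13, 7+10) = Beta(24, 17).
For Beta(a, b) with a, b > 1 the mode is (a−1)/(a+b−2) = 23/39 ≈ 0.5897.

θ̂_MAP = 0.5897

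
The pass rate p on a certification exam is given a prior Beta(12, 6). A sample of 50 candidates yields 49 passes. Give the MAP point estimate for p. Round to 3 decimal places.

Prior: Beta(12, 6).
Data: 49 successes in 50 trials. The binomial likelihood contributes p^49(1−p)^1, so the posterior is Beta(12+49, 6+1) = Beta(61, 7).
For Beta(a, b) with a, b > 1 the mode is (a−1)/(a+b−2) = 60/66 ≈ 0.909.

p̂_MAP = 0.909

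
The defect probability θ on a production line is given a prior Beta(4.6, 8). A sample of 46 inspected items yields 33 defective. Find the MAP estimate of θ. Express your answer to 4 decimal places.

θ̂_MAP = 0.6466

Prior: Beta(4.6, 8).
Data: 33 successes in 46 trials. The binomial likelihood contributes θ^33(1−θ)^13, so the posterior is Beta(4.6+33, 8+13) = Beta(37.6, 21).
For Beta(a, b) with a, b > 1 the mode is (a−1)/(a+b−2) = 36.6/56.6 ≈ 0.6466.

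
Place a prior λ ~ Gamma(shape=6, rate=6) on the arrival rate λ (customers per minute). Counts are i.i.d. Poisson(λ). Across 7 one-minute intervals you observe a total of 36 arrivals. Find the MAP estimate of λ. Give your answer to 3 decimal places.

Σxᵢ = 36, n = 7.
Posterior ∝ λ^5e^(−6λ) · λ^36e^(−7λ) = λ^41e^(−13λ), i.e. Gamma(shape=42, rate=13).
The mode of a Gamma(a, b) with a ≥ 1 (shape–rate) is (a−1)/b = 41/13 ≈ 3.154.

λ̂_MAP = 3.154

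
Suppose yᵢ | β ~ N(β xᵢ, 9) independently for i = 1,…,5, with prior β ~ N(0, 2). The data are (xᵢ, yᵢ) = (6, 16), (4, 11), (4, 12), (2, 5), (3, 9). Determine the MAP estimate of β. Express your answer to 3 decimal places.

β̂_MAP = 2.632

log p(β | y) = −Σ(yᵢ − βxᵢ)²/(2·9) − β²/(2·2) + const.
Setting the derivative to zero: Σxᵢ(yᵢ − βxᵢ)/9 − β/2 = 0, so β = Σxᵢyᵢ / (Σxᵢ² + σ²/τ²).
Σxᵢyᵢ = 6·16 + 4·11 + 4·12 + 2·5 + 3·9 = 225; Σxᵢ² = 81; σ²/τ² = 4.5.
β̂_MAP = 225 / (81 + 4.5) = 225/85.5 ≈ 2.632.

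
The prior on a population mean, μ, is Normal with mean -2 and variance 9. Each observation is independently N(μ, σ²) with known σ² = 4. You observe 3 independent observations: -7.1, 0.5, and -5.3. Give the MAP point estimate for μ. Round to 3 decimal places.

n = 3; x̄ = ((-7.1) + 0.5 + (-5.3))/3 = -11.9/3 = -119/30 ≈ -3.9667.
For a Normal prior and Normal likelihood with known variance, the posterior is Normal; its mode equals its mean, the precision-weighted average.
Prior precision 1/σ₀² = 1/9; data precision n/σ² = 3/4 = 0.75.
μ̂ = ((1/9)·(-2) + 0.75·(-119/30)) / (1/9 + 0.75) = (-1151/360)/(31/36) = -1151/310 ≈ -3.713.

μ̂_MAP = -3.713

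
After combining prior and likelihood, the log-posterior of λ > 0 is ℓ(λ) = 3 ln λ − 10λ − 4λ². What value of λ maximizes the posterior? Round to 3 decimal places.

ℓ'(λ) = 3/λ − 10 − 8λ. Setting this to zero and multiplying by λ: 8λ² + 10λ − 3 = 0.
λ = (−10 + √(10² + 4·8·3)) / (2·8) = (−10 + √196) / 16 = (−10 + 14)/16 = 1/4.
ℓ''(λ) = −3/λ² − 8 < 0, confirming a maximum.

λ̂_MAP = 0.250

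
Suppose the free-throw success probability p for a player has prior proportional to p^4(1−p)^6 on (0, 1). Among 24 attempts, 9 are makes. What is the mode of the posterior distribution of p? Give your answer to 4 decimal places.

The prior density ∝ p^4(1−p)^6 is the kernel of Beta(5, 7).
Data: 9 successes in 24 trials. The binomial likelihood contributes p^9(1−p)^15, so the posterior is Beta(5+9, 7+15) = Beta(14, 22).
For Beta(a, b) with a, b > 1 the mode is (a−1)/(a+b−2) = 13/34 ≈ 0.3824.

p̂_MAP = 0.3824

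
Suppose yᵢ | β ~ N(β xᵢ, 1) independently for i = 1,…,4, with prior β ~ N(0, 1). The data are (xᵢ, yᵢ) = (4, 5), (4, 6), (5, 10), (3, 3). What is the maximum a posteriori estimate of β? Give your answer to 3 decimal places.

β̂_MAP = 1.537

log p(β | y) = −Σ(yᵢ − βxᵢ)²/(2·1) − β²/(2·1) + const.
Setting the derivative to zero: Σxᵢ(yᵢ − βxᵢ)/1 − β/1 = 0, so β = Σxᵢyᵢ / (Σxᵢ² + σ²/τ²).
Σxᵢyᵢ = 4·5 + 4·6 + 5·10 + 3·3 = 103; Σxᵢ² = 66; σ²/τ² = 1.
β̂_MAP = 103 / (66 + 1) = 103/67 ≈ 1.537.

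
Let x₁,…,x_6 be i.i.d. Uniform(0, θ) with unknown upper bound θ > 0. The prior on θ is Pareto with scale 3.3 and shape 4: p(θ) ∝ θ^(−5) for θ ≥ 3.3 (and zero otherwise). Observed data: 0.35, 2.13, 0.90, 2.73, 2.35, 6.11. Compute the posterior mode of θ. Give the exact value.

The Uniform(0, θ) likelihood is θ^(−n) for θ ≥ max(xᵢ), zero otherwise. Here max(xᵢ) = 6.11.
Posterior ∝ θ^(−5) · θ^(−6) = θ^(−11) on θ ≥ max(3.3, 6.11) = 6.11.
This density is strictly decreasing in θ, so the posterior mode lies at the lower boundary of the support.

θ̂_MAP = 6.11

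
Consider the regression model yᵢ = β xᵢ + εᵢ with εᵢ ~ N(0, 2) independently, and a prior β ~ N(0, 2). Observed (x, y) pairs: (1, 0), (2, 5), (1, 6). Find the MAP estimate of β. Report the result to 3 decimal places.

β̂_MAP = 2.286

log p(β | y) = −Σ(yᵢ − βxᵢ)²/(2·2) − β²/(2·2) + const.
Setting the derivative to zero: Σxᵢ(yᵢ − βxᵢ)/2 − β/2 = 0, so β = Σxᵢyᵢ / (Σxᵢ² + σ²/τ²).
Σxᵢyᵢ = 1·0 + 2·5 + 1·6 = 16; Σxᵢ² = 6; σ²/τ² = 1.
β̂_MAP = 16 / (6 + 1) = 16/7 ≈ 2.286.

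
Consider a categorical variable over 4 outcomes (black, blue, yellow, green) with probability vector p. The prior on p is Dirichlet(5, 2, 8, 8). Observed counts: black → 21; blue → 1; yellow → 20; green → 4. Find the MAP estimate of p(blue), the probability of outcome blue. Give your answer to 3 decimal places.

MAP estimate of p(blue) = 0.031

The posterior is Dirichlet(αᵢ + nᵢ) = Dirichlet(26, 3, 28, 12).
For a Dirichlet(a₁,…,a_K) with all aᵢ > 1, the mode has j-th component (aⱼ − 1)/(Σaᵢ − K).
Here Σaᵢ = 69 and K = 4, so p(blue) = (3 − 1)/(69 − 4) = 2/65 ≈ 0.031.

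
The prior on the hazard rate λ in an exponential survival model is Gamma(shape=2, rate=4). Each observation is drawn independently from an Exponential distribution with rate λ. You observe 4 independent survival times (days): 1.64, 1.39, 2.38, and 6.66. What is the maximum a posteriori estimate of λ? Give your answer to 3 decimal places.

λ̂_MAP = 0.311

The Exponential(rate=λ) likelihood is ∝ λ^n e^(−λΣtᵢ). Here n = 4 and Σtᵢ = 1.64 + 1.39 + 2.38 + 6.66 = 12.07.
Posterior ∝ λe^(−4λ) · λ^4e^(−12.07λ) = λ^5e^(−16.07λ), i.e. Gamma(6, 16.07).
Mode = (a−1)/b = 5/16.07 ≈ 0.311.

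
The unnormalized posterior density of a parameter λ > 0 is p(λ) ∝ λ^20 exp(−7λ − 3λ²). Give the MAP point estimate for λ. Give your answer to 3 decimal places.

λ̂_MAP = 1.333

ℓ'(λ) = 20/λ − 7 − 6λ. Setting this to zero and multiplying by λ: 6λ² + 7λ − 20 = 0.
λ = (−7 + √(7² + 4·6·20)) / (2·6) = (−7 + √529) / 12 = (−7 + 23)/12 = 4/3.
ℓ''(λ) = −20/λ² − 6 < 0, confirming a maximum.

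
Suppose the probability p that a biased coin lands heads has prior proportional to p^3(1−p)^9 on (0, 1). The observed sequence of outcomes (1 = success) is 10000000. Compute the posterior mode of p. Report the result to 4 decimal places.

The prior density ∝ p^3(1−p)^9 is the kernel of Beta(4, 10).
Data: 1 success in 8 trials (from the sequence). The binomial likelihood contributes p(1−p)^7, so the posterior is Beta(4+1, 10+7) = Beta(5, 17).
For Beta(a, b) with a, b > 1 the mode is (a−1)/(a+b−2) = 4/20 ≈ 0.2000.

p̂_MAP = 0.2000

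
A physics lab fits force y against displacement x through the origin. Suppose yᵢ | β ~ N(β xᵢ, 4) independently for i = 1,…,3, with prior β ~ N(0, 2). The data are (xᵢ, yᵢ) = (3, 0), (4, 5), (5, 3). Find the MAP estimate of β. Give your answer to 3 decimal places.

log p(β | y) = −Σ(yᵢ − βxᵢ)²/(2·4) − β²/(2·2) + const.
Setting the derivative to zero: Σxᵢ(yᵢ − βxᵢ)/4 − β/2 = 0, so β = Σxᵢyᵢ / (Σxᵢ² + σ²/τ²).
Σxᵢyᵢ = 3·0 + 4·5 + 5·3 = 35; Σxᵢ² = 50; σ²/τ² = 2.
β̂_MAP = 35 / (50 + 2) = 35/52 ≈ 0.673.

β̂_MAP = 0.673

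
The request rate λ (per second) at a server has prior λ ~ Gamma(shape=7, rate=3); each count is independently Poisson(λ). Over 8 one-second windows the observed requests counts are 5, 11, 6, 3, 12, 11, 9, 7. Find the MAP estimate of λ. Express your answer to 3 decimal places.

λ̂_MAP = 6.364

Σxᵢ = 5+11+6+3+12+11+9+7 = 64, with n = 8.
Posterior ∝ λ^6e^(−3λ) · λ^64e^(−8λ) = λ^70e^(−11λ), i.e. Gamma(shape=71, rate=11).
The mode of a Gamma(a, b) with a ≥ 1 (shape–rate) is (a−1)/b = 70/11 ≈ 6.364.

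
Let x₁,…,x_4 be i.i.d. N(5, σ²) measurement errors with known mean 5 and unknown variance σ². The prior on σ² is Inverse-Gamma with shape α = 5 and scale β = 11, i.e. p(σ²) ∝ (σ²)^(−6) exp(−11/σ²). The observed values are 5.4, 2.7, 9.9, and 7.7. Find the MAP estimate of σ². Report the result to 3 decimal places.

Sum of squared deviations about the known mean: SS = (5.4−5)² + (2.7−5)² + (9.9−5)² + (7.7−5)² = 36.75.
The Normal likelihood contributes (σ²)^(−n/2) exp(−SS/(2σ²)), so the posterior is Inverse-Gamma(α + n/2, β + SS/2) = Inverse-Gamma(7, 29.375).
The mode of Inverse-Gamma(a, b) is b/(a+1) = 29.375/8 ≈ 3.672.

σ̂²_MAP = 3.672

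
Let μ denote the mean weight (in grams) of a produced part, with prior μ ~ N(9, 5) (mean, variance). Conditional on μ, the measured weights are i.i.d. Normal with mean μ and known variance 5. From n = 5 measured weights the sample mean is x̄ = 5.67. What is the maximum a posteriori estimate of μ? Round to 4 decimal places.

μ̂_MAP = 6.2250

n = 5, x̄ = 5.67.
For a Normal prior and Normal likelihood with known variance, the posterior is Normal; its mode equals its mean, the precision-weighted average.
Prior precision 1/σ₀² = 1/5 = 0.2; data precision n/σ² = 5/5 = 1.
μ̂ = (0.2·9 + 1·5.67) / (0.2 + 1) = 7.47/1.2 = 6.2250.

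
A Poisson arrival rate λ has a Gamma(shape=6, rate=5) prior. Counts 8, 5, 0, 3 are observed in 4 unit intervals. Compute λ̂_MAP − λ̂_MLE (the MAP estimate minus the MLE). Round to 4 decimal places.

Σxᵢ = 16. Posterior is Gamma(22, 9); MAP = (22−1)/9 = 21/9 ≈ 2.33333.
MLE = x̄ = 16/4 ≈ 4.00000.
Difference = 21/9 − 16/4 = -5/3 ≈ -1.6667.

MAP − MLE = -1.6667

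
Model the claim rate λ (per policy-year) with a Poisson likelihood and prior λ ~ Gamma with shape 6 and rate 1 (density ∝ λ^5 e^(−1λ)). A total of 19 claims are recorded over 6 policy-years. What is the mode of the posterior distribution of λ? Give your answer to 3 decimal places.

λ̂_MAP = 3.429

Σxᵢ = 19, n = 6.
Posterior ∝ λ^5e^(−1λ) · λ^19e^(−6λ) = λ^24e^(−7λ), i.e. Gamma(shape=25, rate=7).
The mode of a Gamma(a, b) with a ≥ 1 (shape–rate) is (a−1)/b = 24/7 ≈ 3.429.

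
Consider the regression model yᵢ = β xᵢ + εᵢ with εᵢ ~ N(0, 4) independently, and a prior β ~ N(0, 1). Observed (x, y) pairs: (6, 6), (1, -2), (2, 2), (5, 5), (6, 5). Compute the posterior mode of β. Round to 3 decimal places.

log p(β | y) = −Σ(yᵢ − βxᵢ)²/(2·4) − β²/(2·1) + const.
Setting the derivative to zero: Σxᵢ(yᵢ − βxᵢ)/4 − β/1 = 0, so β = Σxᵢyᵢ / (Σxᵢ² + σ²/τ²).
Σxᵢyᵢ = 6·6 + 1·(-2) + 2·2 + 5·5 + 6·5 = 93; Σxᵢ² = 102; σ²/τ² = 4.
β̂_MAP = 93 / (102 + 4) = 93/106 ≈ 0.877.

β̂_MAP = 0.877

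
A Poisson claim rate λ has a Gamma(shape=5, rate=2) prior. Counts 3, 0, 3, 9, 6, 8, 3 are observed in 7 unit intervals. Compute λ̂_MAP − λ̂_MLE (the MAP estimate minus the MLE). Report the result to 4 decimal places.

Σxᵢ = 32. Posterior is Gamma(37, 9); MAP = (37−1)/9 = 36/9 ≈ 4.00000.
MLE = x̄ = 32/7 ≈ 4.57143.
Difference = 36/9 − 32/7 = -4/7 ≈ -0.5714.

MAP − MLE = -0.5714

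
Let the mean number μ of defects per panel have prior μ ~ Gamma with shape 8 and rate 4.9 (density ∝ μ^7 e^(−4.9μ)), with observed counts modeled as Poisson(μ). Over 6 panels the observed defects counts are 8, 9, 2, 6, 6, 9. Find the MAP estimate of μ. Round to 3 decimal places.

Σxᵢ = 8+9+2+6+6+9 = 40, with n = 6.
Posterior ∝ μ^7e^(−4.9μ) · μ^40e^(−6μ) = μ^47e^(−10.9μ), i.e. Gamma(shape=48, rate=10.9).
The mode of a Gamma(a, b) with a ≥ 1 (shape–rate) is (a−1)/b = 47/10.9 ≈ 4.312.

μ̂_MAP = 4.312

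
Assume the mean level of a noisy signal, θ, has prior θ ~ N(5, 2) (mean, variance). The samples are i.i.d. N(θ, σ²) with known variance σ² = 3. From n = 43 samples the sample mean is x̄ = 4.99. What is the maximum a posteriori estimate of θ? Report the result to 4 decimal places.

θ̂_MAP = 4.9903

n = 43, x̄ = 4.99.
For a Normal prior and Normal likelihood with known variance, the posterior is Normal; its mode equals its mean, the precision-weighted average.
Prior precision 1/σ₀² = 1/2 = 0.5; data precision n/σ² = 43/3.
θ̂ = (0.5·5 + (43/3)·4.99) / (0.5 + 43/3) = (22207/300)/(89/6) = 22207/4450 ≈ 4.9903.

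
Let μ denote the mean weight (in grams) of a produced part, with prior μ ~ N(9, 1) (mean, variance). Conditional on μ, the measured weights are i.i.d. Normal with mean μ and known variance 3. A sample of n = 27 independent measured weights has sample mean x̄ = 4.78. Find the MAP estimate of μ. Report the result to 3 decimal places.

n = 27, x̄ = 4.78.
For a Normal prior and Normal likelihood with known variance, the posterior is Normal; its mode equals its mean, the precision-weighted average.
Prior precision 1/σ₀² = 1/1 = 1; data precision n/σ² = 27/3 = 9.
μ̂ = (1·9 + 9·4.78) / (1 + 9) = 52.02/10 = 5.202.

μ̂_MAP = 5.202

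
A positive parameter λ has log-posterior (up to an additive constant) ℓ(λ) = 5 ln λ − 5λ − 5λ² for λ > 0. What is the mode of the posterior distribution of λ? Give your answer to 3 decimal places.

λ̂_MAP = 0.500

ℓ'(λ) = 5/λ − 5 − 10λ. Setting this to zero and multiplying by λ: 10λ² + 5λ − 5 = 0.
λ = (−5 + √(5² + 4·10·5)) / (2·10) = (−5 + √225) / 20 = (−5 + 15)/20 = 1/2.
ℓ''(λ) = −5/λ² − 10 < 0, confirming a maximum.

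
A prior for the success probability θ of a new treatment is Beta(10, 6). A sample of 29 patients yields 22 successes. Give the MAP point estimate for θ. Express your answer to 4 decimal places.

Prior: Beta(10, 6).
Data: 22 successes in 29 trials. The binomial likelihood contributes θ^22(1−θ)^7, so the posterior is Beta(10+22, 6+7) = Beta(32, 13).
For Beta(a, b) with a, b > 1 the mode is (a−1)/(a+b−2) = 31/43 ≈ 0.7209.

θ̂_MAP = 0.7209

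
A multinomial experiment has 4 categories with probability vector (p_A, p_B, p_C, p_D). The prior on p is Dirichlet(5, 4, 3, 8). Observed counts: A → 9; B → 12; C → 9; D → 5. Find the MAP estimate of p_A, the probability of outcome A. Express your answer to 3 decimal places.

The posterior is Dirichlet(αᵢ + nᵢ) = Dirichlet(14, 16, 12, 13).
For a Dirichlet(a₁,…,a_K) with all aᵢ > 1, the mode has j-th component (aⱼ − 1)/(Σaᵢ − K).
Here Σaᵢ = 55 and K = 4, so p_A = (14 − 1)/(55 − 4) = 13/51 ≈ 0.255.

MAP estimate of p_A = 0.255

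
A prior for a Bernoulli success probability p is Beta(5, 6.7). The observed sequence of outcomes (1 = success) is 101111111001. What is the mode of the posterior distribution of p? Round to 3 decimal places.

Prior: Beta(5, 6.7).
Data: 9 successes in 12 trials (from the sequence). The binomial likelihood contributes p^9(1−p)^3, so the posterior is Beta(5+9, 6.7+3) = Beta(14, 9.7).
For Beta(a, b) with a, b > 1 the mode is (a−1)/(a+b−2) = 13/21.7 ≈ 0.599.

p̂_MAP = 0.599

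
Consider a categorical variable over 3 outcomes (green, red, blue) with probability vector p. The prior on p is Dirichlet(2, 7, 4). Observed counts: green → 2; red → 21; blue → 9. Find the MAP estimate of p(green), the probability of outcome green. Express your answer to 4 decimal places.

MAP estimate of p(green) = 0.0714

The posterior is Dirichlet(αᵢ + nᵢ) = Dirichlet(4, 28, 13).
For a Dirichlet(a₁,…,a_K) with all aᵢ > 1, the mode has j-th component (aⱼ − 1)/(Σaᵢ − K).
Here Σaᵢ = 45 and K = 3, so p(green) = (4 − 1)/(45 − 3) = 3/42 ≈ 0.0714.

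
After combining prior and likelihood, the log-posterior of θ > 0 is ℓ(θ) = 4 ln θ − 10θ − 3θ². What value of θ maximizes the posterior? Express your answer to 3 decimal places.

θ̂_MAP = 0.333

ℓ'(θ) = 4/θ − 10 − 6θ. Setting this to zero and multiplying by θ: 6θ² + 10θ − 4 = 0.
θ = (−10 + √(10² + 4·6·4)) / (2·6) = (−10 + √196) / 12 = (−10 + 14)/12 = 1/3.
ℓ''(θ) = −4/θ² − 6 < 0, confirming a maximum.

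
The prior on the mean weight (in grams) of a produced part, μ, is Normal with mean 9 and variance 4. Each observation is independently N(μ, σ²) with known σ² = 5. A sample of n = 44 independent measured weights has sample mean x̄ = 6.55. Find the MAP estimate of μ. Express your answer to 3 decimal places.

n = 44, x̄ = 6.55.
For a Normal prior and Normal likelihood with known variance, the posterior is Normal; its mode equals its mean, the precision-weighted average.
Prior precision 1/σ₀² = 1/4 = 0.25; data precision n/σ² = 44/5 = 8.8.
μ̂ = (0.25·9 + 8.8·6.55) / (0.25 + 8.8) = 59.89/9.05 = 5989/905 ≈ 6.618.

μ̂_MAP = 6.618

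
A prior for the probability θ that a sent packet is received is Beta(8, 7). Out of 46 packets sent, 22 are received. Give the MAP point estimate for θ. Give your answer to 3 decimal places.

θ̂_MAP = 0.492

Prior: Beta(8, 7).
Data: 22 successes in 46 trials. The binomial likelihood contributes θ^22(1−θ)^24, so the posterior is Beta(8+22, 7+24) = Beta(30, 31).
For Beta(a, b) with a, b > 1 the mode is (a−1)/(a+b−2) = 29/59 ≈ 0.492.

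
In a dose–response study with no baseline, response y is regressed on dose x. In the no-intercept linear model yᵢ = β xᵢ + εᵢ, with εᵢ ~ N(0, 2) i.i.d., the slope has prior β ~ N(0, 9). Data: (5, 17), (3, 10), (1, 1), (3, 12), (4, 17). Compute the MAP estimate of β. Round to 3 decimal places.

β̂_MAP = 3.653

log p(β | y) = −Σ(yᵢ − βxᵢ)²/(2·2) − β²/(2·9) + const.
Setting the derivative to zero: Σxᵢ(yᵢ − βxᵢ)/2 − β/9 = 0, so β = Σxᵢyᵢ / (Σxᵢ² + σ²/τ²).
Σxᵢyᵢ = 5·17 + 3·10 + 1·1 + 3·12 + 4·17 = 220; Σxᵢ² = 60; σ²/τ² = 2/9.
β̂_MAP = 220 / (60 + 2/9) = 220/(542/9) = 990/271 ≈ 3.653.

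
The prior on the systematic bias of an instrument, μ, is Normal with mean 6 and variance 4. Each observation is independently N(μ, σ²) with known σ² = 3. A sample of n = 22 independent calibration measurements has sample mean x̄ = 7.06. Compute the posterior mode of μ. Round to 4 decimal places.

n = 22, x̄ = 7.06.
For a Normal prior and Normal likelihood with known variance, the posterior is Normal; its mode equals its mean, the precision-weighted average.
Prior precision 1/σ₀² = 1/4 = 0.25; data precision n/σ² = 22/3.
μ̂ = (0.25·6 + (22/3)·7.06) / (0.25 + 22/3) = (7991/150)/(91/12) = 15982/2275 ≈ 7.0251.

μ̂_MAP = 7.0251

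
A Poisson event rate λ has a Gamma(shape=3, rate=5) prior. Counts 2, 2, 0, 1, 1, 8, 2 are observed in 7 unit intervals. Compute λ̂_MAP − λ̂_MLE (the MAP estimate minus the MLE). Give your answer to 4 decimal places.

Σxᵢ = 16. Posterior is Gamma(19, 12); MAP = (19−1)/12 = 18/12 ≈ 1.50000.
MLE = x̄ = 16/7 ≈ 2.28571.
Difference = 18/12 − 16/7 = -11/14 ≈ -0.7857.

MAP − MLE = -0.7857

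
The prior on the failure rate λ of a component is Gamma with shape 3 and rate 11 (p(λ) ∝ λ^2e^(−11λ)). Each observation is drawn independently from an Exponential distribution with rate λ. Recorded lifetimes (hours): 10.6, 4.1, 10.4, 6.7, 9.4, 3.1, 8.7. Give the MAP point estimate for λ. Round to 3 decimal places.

λ̂_MAP = 0.141

The Exponential(rate=λ) likelihood is ∝ λ^n e^(−λΣtᵢ). Here n = 7 and Σtᵢ = 10.6 + 4.1 + 10.4 + 6.7 + 9.4 + 3.1 + 8.7 = 53.
Posterior ∝ λ^2e^(−11λ) · λ^7e^(−53λ) = λ^9e^(−64λ), i.e. Gamma(10, 64).
Mode = (a−1)/b = 9/64 ≈ 0.141.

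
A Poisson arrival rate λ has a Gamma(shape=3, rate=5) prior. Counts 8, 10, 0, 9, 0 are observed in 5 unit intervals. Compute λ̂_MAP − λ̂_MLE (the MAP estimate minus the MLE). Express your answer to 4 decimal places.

MAP − MLE = -2.5000

Σxᵢ = 27. Posterior is Gamma(30, 10); MAP = (30−1)/10 = 29/10 ≈ 2.90000.
MLE = x̄ = 27/5 ≈ 5.40000.
Difference = 29/10 − 27/5 = -5/2 ≈ -2.5000.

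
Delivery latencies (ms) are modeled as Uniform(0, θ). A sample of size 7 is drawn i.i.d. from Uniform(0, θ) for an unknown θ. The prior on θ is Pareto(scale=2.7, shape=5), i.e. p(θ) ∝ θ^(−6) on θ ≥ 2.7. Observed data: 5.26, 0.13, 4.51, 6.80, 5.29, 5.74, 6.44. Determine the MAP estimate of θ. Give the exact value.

θ̂_MAP = 6.80

The Uniform(0, θ) likelihood is θ^(−n) for θ ≥ max(xᵢ), zero otherwise. Here max(xᵢ) = 6.80.
Posterior ∝ θ^(−6) · θ^(−7) = θ^(−13) on θ ≥ max(2.7, 6.80) = 6.80.
This density is strictly decreasing in θ, so the posterior mode lies at the lower boundary of the support.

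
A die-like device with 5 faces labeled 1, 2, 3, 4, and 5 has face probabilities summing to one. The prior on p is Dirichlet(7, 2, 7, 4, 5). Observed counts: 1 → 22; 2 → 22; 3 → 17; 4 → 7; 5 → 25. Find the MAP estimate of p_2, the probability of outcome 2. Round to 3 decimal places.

MAP estimate: 0.204

The posterior is Dirichlet(αᵢ + nᵢ) = Dirichlet(29, 24, 24, 11, 30).
For a Dirichlet(a₁,…,a_K) with all aᵢ > 1, the mode has j-th component (aⱼ − 1)/(Σaᵢ − K).
Here Σaᵢ = 118 and K = 5, so p_2 = (24 − 1)/(118 − 5) = 23/113 ≈ 0.204.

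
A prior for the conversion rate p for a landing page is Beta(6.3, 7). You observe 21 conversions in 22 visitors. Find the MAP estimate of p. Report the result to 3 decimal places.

Prior: Beta(6.3, 7).
Data: 21 successes in 22 trials. The binomial likelihood contributes p^21(1−p)^1, so the posterior is Beta(6.3+21, 7+1) = Beta(27.3, 8).
For Beta(a, b) with a, b > 1 the mode is (a−1)/(a+b−2) = 26.3/33.3 ≈ 0.790.

p̂_MAP = 0.790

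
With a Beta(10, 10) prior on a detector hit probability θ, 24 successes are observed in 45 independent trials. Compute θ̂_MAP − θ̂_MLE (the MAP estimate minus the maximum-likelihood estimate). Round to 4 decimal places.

Posterior is Beta(34, 31); MAP = (34−1)/(65−2) = 33/63 ≈ 0.52381.
MLE ignores the prior: θ̂_MLE = k/n = 24/45 ≈ 0.53333.
Difference = 33/63 − 24/45 = -1/105 ≈ -0.0095.

MAP − MLE = -0.0095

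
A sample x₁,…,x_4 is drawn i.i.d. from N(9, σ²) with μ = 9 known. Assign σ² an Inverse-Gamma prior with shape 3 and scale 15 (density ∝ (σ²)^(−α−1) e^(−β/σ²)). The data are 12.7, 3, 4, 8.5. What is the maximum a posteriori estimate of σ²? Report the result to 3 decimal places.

Sum of squared deviations about the known mean: SS = (12.7−9)² + (3−9)² + (4−9)² + (8.5−9)² = 74.94.
The Normal likelihood contributes (σ²)^(−n/2) exp(−SS/(2σ²)), so the posterior is Inverse-Gamma(α + n/2, β + SS/2) = Inverse-Gamma(5, 52.47).
The mode of Inverse-Gamma(a, b) is b/(a+1) = 52.47/6 ≈ 8.745.

σ̂²_MAP = 8.745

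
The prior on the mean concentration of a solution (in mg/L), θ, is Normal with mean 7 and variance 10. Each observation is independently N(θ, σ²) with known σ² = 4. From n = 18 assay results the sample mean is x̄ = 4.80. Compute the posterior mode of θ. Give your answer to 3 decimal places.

n = 18, x̄ = 4.80.
For a Normal prior and Normal likelihood with known variance, the posterior is Normal; its mode equals its mean, the precision-weighted average.
Prior precision 1/σ₀² = 1/10 = 0.1; data precision n/σ² = 18/4 = 4.5.
θ̂ = (0.1·7 + 4.5·4.8) / (0.1 + 4.5) = 22.3/4.6 = 223/46 ≈ 4.848.

θ̂_MAP = 4.848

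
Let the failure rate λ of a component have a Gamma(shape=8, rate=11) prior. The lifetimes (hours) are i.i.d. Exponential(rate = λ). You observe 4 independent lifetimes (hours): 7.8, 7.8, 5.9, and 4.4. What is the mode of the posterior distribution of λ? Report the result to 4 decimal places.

The Exponential(rate=λ) likelihood is ∝ λ^n e^(−λΣtᵢ). Here n = 4 and Σtᵢ = 7.8 + 7.8 + 5.9 + 4.4 = 25.9.
Posterior ∝ λ^7e^(−11λ) · λ^4e^(−25.9λ) = λ^11e^(−36.9λ), i.e. Gamma(12, 36.9).
Mode = (a−1)/b = 11/36.9 ≈ 0.2981.

λ̂_MAP = 0.2981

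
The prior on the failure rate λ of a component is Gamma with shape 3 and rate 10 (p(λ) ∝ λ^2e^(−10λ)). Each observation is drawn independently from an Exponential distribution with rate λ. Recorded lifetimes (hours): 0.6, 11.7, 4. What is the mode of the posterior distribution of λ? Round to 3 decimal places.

λ̂_MAP = 0.190

The Exponential(rate=λ) likelihood is ∝ λ^n e^(−λΣtᵢ). Here n = 3 and Σtᵢ = 0.6 + 11.7 + 4 = 16.3.
Posterior ∝ λ^2e^(−10λ) · λ^3e^(−16.3λ) = λ^5e^(−26.3λ), i.e. Gamma(6, 26.3).
Mode = (a−1)/b = 5/26.3 ≈ 0.190.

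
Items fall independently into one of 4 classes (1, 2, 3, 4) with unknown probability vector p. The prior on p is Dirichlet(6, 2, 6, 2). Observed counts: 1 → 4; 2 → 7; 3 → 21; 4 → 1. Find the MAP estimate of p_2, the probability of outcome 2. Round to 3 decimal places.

MAP estimate: 0.178

The posterior is Dirichlet(αᵢ + nᵢ) = Dirichlet(10, 9, 27, 3).
For a Dirichlet(a₁,…,a_K) with all aᵢ > 1, the mode has j-th component (aⱼ − 1)/(Σaᵢ − K).
Here Σaᵢ = 49 and K = 4, so p_2 = (9 − 1)/(49 − 4) = 8/45 ≈ 0.178.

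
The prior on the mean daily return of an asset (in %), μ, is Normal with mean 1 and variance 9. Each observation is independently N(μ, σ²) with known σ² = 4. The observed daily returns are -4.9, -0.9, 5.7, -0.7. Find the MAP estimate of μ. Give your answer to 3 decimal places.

μ̂_MAP = -0.080

n = 4; x̄ = ((-4.9) + (-0.9) + 5.7 + (-0.7))/4 = -0.8/4 = -0.2.
For a Normal prior and Normal likelihood with known variance, the posterior is Normal; its mode equals its mean, the precision-weighted average.
Prior precision 1/σ₀² = 1/9; data precision n/σ² = 4/4 = 1.
μ̂ = ((1/9)·1 + 1·(-0.2)) / (1/9 + 1) = (-4/45)/(10/9) = -0.080.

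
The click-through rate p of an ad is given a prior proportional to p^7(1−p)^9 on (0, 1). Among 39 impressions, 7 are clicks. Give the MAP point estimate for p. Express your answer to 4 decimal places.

p̂_MAP = 0.2545

The prior density ∝ p^7(1−p)^9 is the kernel of Beta(8, 10).
Data: 7 successes in 39 trials. The binomial likelihood contributes p^7(1−p)^32, so the posterior is Beta(8+7, 10+32) = Beta(15, 42).
For Beta(a, b) with a, b > 1 the mode is (a−1)/(a+b−2) = 14/55 ≈ 0.2545.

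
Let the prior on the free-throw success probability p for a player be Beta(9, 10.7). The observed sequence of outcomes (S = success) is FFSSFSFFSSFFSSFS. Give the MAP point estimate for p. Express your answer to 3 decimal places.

Prior: Beta(9, 10.7).
Data: 8 successes in 16 trials (from the sequence). The binomial likelihood contributes p^8(1−p)^8, so the posterior is Beta(9+8, 10.7+8) = Beta(17, 18.7).
For Beta(a, b) with a, b > 1 the mode is (a−1)/(a+b−2) = 16/33.7 ≈ 0.475.

p̂_MAP = 0.475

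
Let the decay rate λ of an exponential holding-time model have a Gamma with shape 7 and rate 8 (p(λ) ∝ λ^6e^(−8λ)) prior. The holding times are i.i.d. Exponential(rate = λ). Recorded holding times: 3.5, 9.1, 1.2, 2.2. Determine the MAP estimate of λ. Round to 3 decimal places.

λ̂_MAP = 0.417

The Exponential(rate=λ) likelihood is ∝ λ^n e^(−λΣtᵢ). Here n = 4 and Σtᵢ = 3.5 + 9.1 + 1.2 + 2.2 = 16.
Posterior ∝ λ^6e^(−8λ) · λ^4e^(−16λ) = λ^10e^(−24λ), i.e. Gamma(11, 24).
Mode = (a−1)/b = 10/24 ≈ 0.417.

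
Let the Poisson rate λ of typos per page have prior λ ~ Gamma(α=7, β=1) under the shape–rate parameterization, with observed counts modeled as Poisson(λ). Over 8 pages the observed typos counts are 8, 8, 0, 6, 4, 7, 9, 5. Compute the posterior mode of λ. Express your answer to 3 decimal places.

Σxᵢ = 8+8+0+6+4+7+9+5 = 47, with n = 8.
Posterior ∝ λ^6e^(−1λ) · λ^47e^(−8λ) = λ^53e^(−9λ), i.e. Gamma(shape=54, rate=9).
The mode of a Gamma(a, b) with a ≥ 1 (shape–rate) is (a−1)/b = 53/9 ≈ 5.889.

λ̂_MAP = 5.889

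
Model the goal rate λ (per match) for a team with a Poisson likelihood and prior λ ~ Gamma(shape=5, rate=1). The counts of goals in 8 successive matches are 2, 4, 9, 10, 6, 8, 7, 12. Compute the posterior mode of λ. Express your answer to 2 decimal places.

λ̂_MAP = 6.89

Σxᵢ = 2+4+9+10+6+8+7+12 = 58, with n = 8.
Posterior ∝ λ^4e^(−1λ) · λ^58e^(−8λ) = λ^62e^(−9λ), i.e. Gamma(shape=63, rate=9).
The mode of a Gamma(a, b) with a ≥ 1 (shape–rate) is (a−1)/b = 62/9 ≈ 6.89.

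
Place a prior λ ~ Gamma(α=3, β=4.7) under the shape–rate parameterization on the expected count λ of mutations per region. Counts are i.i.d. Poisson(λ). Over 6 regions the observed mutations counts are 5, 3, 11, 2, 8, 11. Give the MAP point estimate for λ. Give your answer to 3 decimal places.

λ̂_MAP = 3.925

Σxᵢ = 5+3+11+2+8+11 = 40, with n = 6.
Posterior ∝ λ^2e^(−4.7λ) · λ^40e^(−6λ) = λ^42e^(−10.7λ), i.e. Gamma(shape=43, rate=10.7).
The mode of a Gamma(a, b) with a ≥ 1 (shape–rate) is (a−1)/b = 42/10.7 ≈ 3.925.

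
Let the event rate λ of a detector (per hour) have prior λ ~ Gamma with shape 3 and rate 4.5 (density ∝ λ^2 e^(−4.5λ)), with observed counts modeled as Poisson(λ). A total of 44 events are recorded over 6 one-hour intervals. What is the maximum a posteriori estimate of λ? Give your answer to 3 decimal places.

Σxᵢ = 44, n = 6.
Posterior ∝ λ^2e^(−4.5λ) · λ^44e^(−6λ) = λ^46e^(−10.5λ), i.e. Gamma(shape=47, rate=10.5).
The mode of a Gamma(a, b) with a ≥ 1 (shape–rate) is (a−1)/b = 46/10.5 ≈ 4.381.

λ̂_MAP = 4.381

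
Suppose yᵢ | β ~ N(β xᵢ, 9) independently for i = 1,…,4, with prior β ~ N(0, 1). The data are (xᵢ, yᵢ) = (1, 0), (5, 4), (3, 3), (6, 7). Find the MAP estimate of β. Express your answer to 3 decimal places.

β̂_MAP = 0.888

log p(β | y) = −Σ(yᵢ − βxᵢ)²/(2·9) − β²/(2·1) + const.
Setting the derivative to zero: Σxᵢ(yᵢ − βxᵢ)/9 − β/1 = 0, so β = Σxᵢyᵢ / (Σxᵢ² + σ²/τ²).
Σxᵢyᵢ = 1·0 + 5·4 + 3·3 + 6·7 = 71; Σxᵢ² = 71; σ²/τ² = 9.
β̂_MAP = 71 / (71 + 9) = 71/80 ≈ 0.888.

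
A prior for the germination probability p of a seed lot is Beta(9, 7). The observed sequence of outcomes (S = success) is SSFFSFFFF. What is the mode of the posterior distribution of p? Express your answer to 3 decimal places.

p̂_MAP = 0.478

Prior: Beta(9, 7).
Data: 3 successes in 9 trials (from the sequence). The binomial likelihood contributes p^3(1−p)^6, so the posterior is Beta(9+3, 7+6) = Beta(12, 13).
For Beta(a, b) with a, b > 1 the mode is (a−1)/(a+b−2) = 11/23 ≈ 0.478.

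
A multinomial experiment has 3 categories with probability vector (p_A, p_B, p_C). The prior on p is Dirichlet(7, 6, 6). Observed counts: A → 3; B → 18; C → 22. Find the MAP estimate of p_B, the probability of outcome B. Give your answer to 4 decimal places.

The posterior is Dirichlet(αᵢ + nᵢ) = Dirichlet(10, 24, 28).
For a Dirichlet(a₁,…,a_K) with all aᵢ > 1, the mode has j-th component (aⱼ − 1)/(Σaᵢ − K).
Here Σaᵢ = 62 and K = 3, so p_B = (24 − 1)/(62 − 3) = 23/59 ≈ 0.3898.

MAP estimate of p_B = 0.3898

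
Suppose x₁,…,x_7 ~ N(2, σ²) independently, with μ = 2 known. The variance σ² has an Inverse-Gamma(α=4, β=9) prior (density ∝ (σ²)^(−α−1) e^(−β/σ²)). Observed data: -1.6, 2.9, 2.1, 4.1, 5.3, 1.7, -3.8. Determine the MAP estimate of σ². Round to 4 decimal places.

σ̂²_MAP = 4.7535

Sum of squared deviations about the known mean: SS = (-1.6−2)² + (2.9−2)² + (2.1−2)² + (4.1−2)² + (5.3−2)² + (1.7−2)² + (-3.8−2)² = 62.81.
The Normal likelihood contributes (σ²)^(−n/2) exp(−SS/(2σ²)), so the posterior is Inverse-Gamma(α + n/2, β + SS/2) = Inverse-Gamma(7.5, 40.405).
The mode of Inverse-Gamma(a, b) is b/(a+1) = 40.405/8.5 ≈ 4.7535.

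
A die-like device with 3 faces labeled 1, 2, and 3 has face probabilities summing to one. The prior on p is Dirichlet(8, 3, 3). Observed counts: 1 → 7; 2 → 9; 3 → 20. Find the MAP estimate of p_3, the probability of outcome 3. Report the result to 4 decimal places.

MAP estimate: 0.4681

The posterior is Dirichlet(αᵢ + nᵢ) = Dirichlet(15, 12, 23).
For a Dirichlet(a₁,…,a_K) with all aᵢ > 1, the mode has j-th component (aⱼ − 1)/(Σaᵢ − K).
Here Σaᵢ = 50 and K = 3, so p_3 = (23 − 1)/(50 − 3) = 22/47 ≈ 0.4681.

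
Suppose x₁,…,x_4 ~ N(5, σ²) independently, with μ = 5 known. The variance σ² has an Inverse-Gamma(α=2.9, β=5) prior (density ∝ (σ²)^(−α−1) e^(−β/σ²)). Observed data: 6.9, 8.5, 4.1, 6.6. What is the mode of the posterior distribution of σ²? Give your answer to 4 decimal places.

Sum of squared deviations about the known mean: SS = (6.9−5)² + (8.5−5)² + (4.1−5)² + (6.6−5)² = 19.23.
The Normal likelihood contributes (σ²)^(−n/2) exp(−SS/(2σ²)), so the posterior is Inverse-Gamma(α + n/2, β + SS/2) = Inverse-Gamma(4.9, 14.615).
The mode of Inverse-Gamma(a, b) is b/(a+1) = 14.615/5.9 ≈ 2.4771.

σ̂²_MAP = 2.4771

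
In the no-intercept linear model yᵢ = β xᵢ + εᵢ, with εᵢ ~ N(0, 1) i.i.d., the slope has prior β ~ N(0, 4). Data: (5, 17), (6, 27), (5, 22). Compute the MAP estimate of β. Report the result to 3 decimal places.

log p(β | y) = −Σ(yᵢ − βxᵢ)²/(2·1) − β²/(2·4) + const.
Setting the derivative to zero: Σxᵢ(yᵢ − βxᵢ)/1 − β/4 = 0, so β = Σxᵢyᵢ / (Σxᵢ² + σ²/τ²).
Σxᵢyᵢ = 5·17 + 6·27 + 5·22 = 357; Σxᵢ² = 86; σ²/τ² = 0.25.
β̂_MAP = 357 / (86 + 0.25) = 357/86.25 ≈ 4.139.

β̂_MAP = 4.139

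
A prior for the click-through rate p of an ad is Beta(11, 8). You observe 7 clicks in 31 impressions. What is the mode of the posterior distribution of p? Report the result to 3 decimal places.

Prior: Beta(11, 8).
Data: 7 successes in 31 trials. The binomial likelihood contributes p^7(1−p)^24, so the posterior is Beta(11+7, 8+24) = Beta(18, 32).
For Beta(a, b) with a, b > 1 the mode is (a−1)/(a+b−2) = 17/48 ≈ 0.354.

p̂_MAP = 0.354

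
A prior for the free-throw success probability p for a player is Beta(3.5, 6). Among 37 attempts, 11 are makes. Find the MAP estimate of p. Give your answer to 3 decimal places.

Prior: Beta(3.5, 6).
Data: 11 successes in 37 trials. The binomial likelihood contributes p^11(1−p)^26, so the posterior is Beta(3.5+11, 6+26) = Beta(14.5, 32).
For Beta(a, b) with a, b > 1 the mode is (a−1)/(a+b−2) = 13.5/44.5 ≈ 0.303.

p̂_MAP = 0.303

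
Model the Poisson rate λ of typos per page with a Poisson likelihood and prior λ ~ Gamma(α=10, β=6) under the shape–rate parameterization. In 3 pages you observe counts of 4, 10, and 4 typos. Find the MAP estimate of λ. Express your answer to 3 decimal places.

λ̂_MAP = 3.000

Σxᵢ = 4+10+4 = 18, with n = 3.
Posterior ∝ λ^9e^(−6λ) · λ^18e^(−3λ) = λ^27e^(−9λ), i.e. Gamma(shape=28, rate=9).
The mode of a Gamma(a, b) with a ≥ 1 (shape–rate) is (a−1)/b = 27/9 ≈ 3.000.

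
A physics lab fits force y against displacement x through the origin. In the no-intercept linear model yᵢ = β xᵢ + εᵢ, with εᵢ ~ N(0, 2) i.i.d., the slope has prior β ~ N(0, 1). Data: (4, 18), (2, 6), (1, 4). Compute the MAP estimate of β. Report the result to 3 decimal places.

log p(β | y) = −Σ(yᵢ − βxᵢ)²/(2·2) − β²/(2·1) + const.
Setting the derivative to zero: Σxᵢ(yᵢ − βxᵢ)/2 − β/1 = 0, so β = Σxᵢyᵢ / (Σxᵢ² + σ²/τ²).
Σxᵢyᵢ = 4·18 + 2·6 + 1·4 = 88; Σxᵢ² = 21; σ²/τ² = 2.
β̂_MAP = 88 / (21 + 2) = 88/23 ≈ 3.826.

β̂_MAP = 3.826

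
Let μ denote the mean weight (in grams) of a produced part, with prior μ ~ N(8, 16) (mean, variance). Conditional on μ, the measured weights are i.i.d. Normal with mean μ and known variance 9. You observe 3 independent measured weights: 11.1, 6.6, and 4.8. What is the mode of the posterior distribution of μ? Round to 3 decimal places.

μ̂_MAP = 7.579

n = 3; x̄ = (11.1 + 6.6 + 4.8)/3 = 22.5/3 = 7.5.
For a Normal prior and Normal likelihood with known variance, the posterior is Normal; its mode equals its mean, the precision-weighted average.
Prior precision 1/σ₀² = 1/16 = 0.0625; data precision n/σ² = 3/9 = 1/3.
μ̂ = (0.0625·8 + (1/3)·7.5) / (0.0625 + 1/3) = 3/(19/48) = 144/19 ≈ 7.579.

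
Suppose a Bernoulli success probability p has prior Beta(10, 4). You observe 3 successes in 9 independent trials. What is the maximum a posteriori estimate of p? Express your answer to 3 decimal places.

p̂_MAP = 0.571

Prior: Beta(10, 4).
Data: 3 successes in 9 trials. The binomial likelihood contributes p^3(1−p)^6, so the posterior is Beta(10+3, 4+6) = Beta(13, 10).
For Beta(a, b) with a, b > 1 the mode is (a−1)/(a+b−2) = 12/21 ≈ 0.571.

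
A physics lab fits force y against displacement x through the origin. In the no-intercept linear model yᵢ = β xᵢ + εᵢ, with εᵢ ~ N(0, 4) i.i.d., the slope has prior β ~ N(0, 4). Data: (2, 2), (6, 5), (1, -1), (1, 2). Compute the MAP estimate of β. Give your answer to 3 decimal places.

log p(β | y) = −Σ(yᵢ − βxᵢ)²/(2·4) − β²/(2·4) + const.
Setting the derivative to zero: Σxᵢ(yᵢ − βxᵢ)/4 − β/4 = 0, so β = Σxᵢyᵢ / (Σxᵢ² + σ²/τ²).
Σxᵢyᵢ = 2·2 + 6·5 + 1·(-1) + 1·2 = 35; Σxᵢ² = 42; σ²/τ² = 1.
β̂_MAP = 35 / (42 + 1) = 35/43 ≈ 0.814.

β̂_MAP = 0.814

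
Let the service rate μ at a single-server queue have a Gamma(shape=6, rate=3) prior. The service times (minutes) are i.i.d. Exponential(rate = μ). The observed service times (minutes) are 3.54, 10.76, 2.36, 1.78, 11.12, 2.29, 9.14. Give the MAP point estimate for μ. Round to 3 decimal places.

μ̂_MAP = 0.273

The Exponential(rate=μ) likelihood is ∝ μ^n e^(−μΣtᵢ). Here n = 7 and Σtᵢ = 3.54 + 10.76 + 2.36 + 1.78 + 11.12 + 2.29 + 9.14 = 40.99.
Posterior ∝ μ^5e^(−3μ) · μ^7e^(−40.99μ) = μ^12e^(−43.99μ), i.e. Gamma(13, 43.99).
Mode = (a−1)/b = 12/43.99 ≈ 0.273.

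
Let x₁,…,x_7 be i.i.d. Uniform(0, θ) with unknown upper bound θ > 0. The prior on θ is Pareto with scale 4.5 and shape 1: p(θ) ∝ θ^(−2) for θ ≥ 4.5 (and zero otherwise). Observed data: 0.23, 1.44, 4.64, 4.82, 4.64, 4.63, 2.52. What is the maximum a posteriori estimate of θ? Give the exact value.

θ̂_MAP = 4.82

The Uniform(0, θ) likelihood is θ^(−n) for θ ≥ max(xᵢ), zero otherwise. Here max(xᵢ) = 4.82.
Posterior ∝ θ^(−2) · θ^(−7) = θ^(−9) on θ ≥ max(4.5, 4.82) = 4.82.
This density is strictly decreasing in θ, so the posterior mode lies at the lower boundary of the support.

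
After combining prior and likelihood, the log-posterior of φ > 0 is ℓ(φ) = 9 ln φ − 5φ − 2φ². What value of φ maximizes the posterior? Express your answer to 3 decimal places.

φ̂_MAP = 1.000

ℓ'(φ) = 9/φ − 5 − 4φ. Setting this to zero and multiplying by φ: 4φ² + 5φ − 9 = 0.
φ = (−5 + √(5² + 4·4·9)) / (2·4) = (−5 + √169) / 8 = (−5 + 13)/8 = 1.
ℓ''(φ) = −9/φ² − 4 < 0, confirming a maximum.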